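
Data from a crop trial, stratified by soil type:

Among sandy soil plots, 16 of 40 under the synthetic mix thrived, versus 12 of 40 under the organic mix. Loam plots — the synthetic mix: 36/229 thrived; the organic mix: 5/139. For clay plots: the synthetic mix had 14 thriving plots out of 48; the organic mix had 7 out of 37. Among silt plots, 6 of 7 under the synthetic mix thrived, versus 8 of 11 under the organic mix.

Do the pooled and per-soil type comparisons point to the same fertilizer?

Sandy soil: the synthetic mix 16/40 = 40.0%, the organic mix 12/40 = 30.0% → the synthetic mix
Loam: the synthetic mix 36/229 = 15.7%, the organic mix 5/139 = 3.6% → the synthetic mix
Clay: the synthetic mix 14/48 = 29.2%, the organic mix 7/37 = 18.9% → the synthetic mix
Silt: the synthetic mix 6/7 = 85.7%, the organic mix 8/11 = 72.7% → the synthetic mix
Overall: the synthetic mix 72/324 = 22.2%, the organic mix 32/227 = 14.1% → the synthetic mix
The synthetic mix wins overall and in every soil group — no reversal.

Yes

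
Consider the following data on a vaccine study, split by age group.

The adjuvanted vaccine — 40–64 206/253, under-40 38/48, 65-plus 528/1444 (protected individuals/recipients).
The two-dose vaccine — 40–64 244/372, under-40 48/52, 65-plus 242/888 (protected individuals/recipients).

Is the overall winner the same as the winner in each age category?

No

40–64: the adjuvanted vaccine 206/253 = 81.4%, the two-dose vaccine 244/372 = 65.6% → the adjuvanted vaccine
Under-40: the adjuvanted vaccine 38/48 = 79.2%, the two-dose vaccine 48/52 = 92.3% → the two-dose vaccine
65-plus: the adjuvanted vaccine 528/1444 = 36.6%, the two-dose vaccine 242/888 = 27.3% → the adjuvanted vaccine
Overall: the adjuvanted vaccine 772/1745 = 44.2%, the two-dose vaccine 534/1312 = 40.7% → the adjuvanted vaccine
Neither sweeps: the adjuvanted vaccine wins 2 of 3 groups, the two-dose vaccine wins 1. The adjuvanted vaccine wins overall but not every group — no Simpson reversal.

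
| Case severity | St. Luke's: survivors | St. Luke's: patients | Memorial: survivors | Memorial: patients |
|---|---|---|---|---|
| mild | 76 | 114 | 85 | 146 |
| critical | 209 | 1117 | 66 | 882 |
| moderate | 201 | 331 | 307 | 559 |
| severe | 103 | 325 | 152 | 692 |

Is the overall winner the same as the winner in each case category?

Mild: St. Luke's 76/114 = 66.7%, Memorial 85/146 = 58.2% → St. Luke's
Critical: St. Luke's 209/1117 = 18.7%, Memorial 66/882 = 7.5% → St. Luke's
Moderate: St. Luke's 201/331 = 60.7%, Memorial 307/559 = 54.9% → St. Luke's
Severe: St. Luke's 103/325 = 31.7%, Memorial 152/692 = 22.0% → St. Luke's
Overall: St. Luke's 589/1887 = 31.2%, Memorial 610/2279 = 26.8% → St. Luke's
St. Luke's wins overall and in every case group — no reversal.

Yes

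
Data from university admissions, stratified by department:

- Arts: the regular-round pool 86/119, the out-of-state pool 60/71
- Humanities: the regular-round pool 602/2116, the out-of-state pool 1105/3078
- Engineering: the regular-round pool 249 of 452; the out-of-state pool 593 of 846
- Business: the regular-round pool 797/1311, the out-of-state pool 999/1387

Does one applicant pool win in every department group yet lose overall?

Arts: the regular-round pool 86/119 = 72.3%, the out-of-state pool 60/71 = 84.5% → the out-of-state pool
Humanities: the regular-round pool 602/2116 = 28.4%, the out-of-state pool 1105/3078 = 35.9% → the out-of-state pool
Engineering: the regular-round pool 249/452 = 55.1%, the out-of-state pool 593/846 = 70.1% → the out-of-state pool
Business: the regular-round pool 797/1311 = 60.8%, the out-of-state pool 999/1387 = 72.0% → the out-of-state pool
Overall: the regular-round pool 1734/3998 = 43.4%, the out-of-state pool 2757/5382 = 51.2% → the out-of-state pool
The out-of-state pool wins overall and in every department group — no reversal.

No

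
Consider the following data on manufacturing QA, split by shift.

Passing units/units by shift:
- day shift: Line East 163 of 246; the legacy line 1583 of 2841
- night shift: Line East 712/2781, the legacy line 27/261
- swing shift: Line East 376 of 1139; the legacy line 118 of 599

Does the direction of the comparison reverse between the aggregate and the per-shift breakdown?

Day shift: Line East 163/246 = 66.3%, the legacy line 1583/2841 = 55.7% → Line East
Night shift: Line East 712/2781 = 25.6%, the legacy line 27/261 = 10.3% → Line East
Swing shift: Line East 376/1139 = 33.0%, the legacy line 118/599 = 19.7% → Line East
Overall: Line East 1251/4166 = 30.0%, the legacy line 1728/3701 = 46.7% → the legacy line
Line East wins each shift group but the legacy line wins overall — the comparison reverses. Line East's units skew toward night shift, which has a lower base rate.

Yes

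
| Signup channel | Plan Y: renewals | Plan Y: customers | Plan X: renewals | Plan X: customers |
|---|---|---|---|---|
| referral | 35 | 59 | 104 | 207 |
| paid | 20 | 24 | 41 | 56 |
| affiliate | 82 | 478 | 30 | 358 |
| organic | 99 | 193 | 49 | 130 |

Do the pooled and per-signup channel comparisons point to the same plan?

Yes

Referral: Plan Y 35/59 = 59.3%, Plan X 104/207 = 50.2% → Plan Y
Paid: Plan Y 20/24 = 83.3%, Plan X 41/56 = 73.2% → Plan Y
Affiliate: Plan Y 82/478 = 17.2%, Plan X 30/358 = 8.4% → Plan Y
Organic: Plan Y 99/193 = 51.3%, Plan X 49/130 = 37.7% → Plan Y
Overall: Plan Y 236/754 = 31.3%, Plan X 224/751 = 29.8% → Plan Y
Plan Y wins overall and in every signup group — no reversal.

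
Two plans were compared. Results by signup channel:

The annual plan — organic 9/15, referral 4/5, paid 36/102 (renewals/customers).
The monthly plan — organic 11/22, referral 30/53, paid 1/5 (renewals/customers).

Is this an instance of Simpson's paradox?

Yes

Organic: the annual plan 9/15 = 60.0%, the monthly plan 11/22 = 50.0% → the annual plan
Referral: the annual plan 4/5 = 80.0%, the monthly plan 30/53 = 56.6% → the annual plan
Paid: the annual plan 36/102 = 35.3%, the monthly plan 1/5 = 20.0% → the annual plan
Overall: the annual plan 49/122 = 40.2%, the monthly plan 42/80 = 52.5% → the monthly plan
The annual plan wins each signup group but the monthly plan wins overall — the comparison reverses. The annual plan's customers skew toward paid, which has a lower base rate.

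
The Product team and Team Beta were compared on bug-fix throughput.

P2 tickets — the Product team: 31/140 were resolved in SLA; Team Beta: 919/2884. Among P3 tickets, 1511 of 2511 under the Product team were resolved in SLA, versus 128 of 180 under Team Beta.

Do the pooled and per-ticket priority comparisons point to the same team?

P2: the Product team 31/140 = 22.1%, Team Beta 919/2884 = 31.9% → Team Beta
P3: the Product team 1511/2511 = 60.2%, Team Beta 128/180 = 71.1% → Team Beta
Overall: the Product team 1542/2651 = 58.2%, Team Beta 1047/3064 = 34.2% → the Product team
Team Beta wins each ticket group but the Product team wins overall — the comparison reverses. Team Beta's tickets skew toward P2, which has a lower base rate.

No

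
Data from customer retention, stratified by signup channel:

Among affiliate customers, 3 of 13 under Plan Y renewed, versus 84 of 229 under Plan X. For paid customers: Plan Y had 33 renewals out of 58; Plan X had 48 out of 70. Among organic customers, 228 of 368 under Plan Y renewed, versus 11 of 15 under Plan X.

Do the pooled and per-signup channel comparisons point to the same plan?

Affiliate: Plan Y 3/13 = 23.1%, Plan X 84/229 = 36.7% → Plan X
Paid: Plan Y 33/58 = 56.9%, Plan X 48/70 = 68.6% → Plan X
Organic: Plan Y 228/368 = 62.0%, Plan X 11/15 = 73.3% → Plan X
Overall: Plan Y 264/439 = 60.1%, Plan X 143/314 = 45.5% → Plan Y
Plan X wins each signup group but Plan Y wins overall — the comparison reverses. Plan X's customers skew toward affiliate, which has a lower base rate.

No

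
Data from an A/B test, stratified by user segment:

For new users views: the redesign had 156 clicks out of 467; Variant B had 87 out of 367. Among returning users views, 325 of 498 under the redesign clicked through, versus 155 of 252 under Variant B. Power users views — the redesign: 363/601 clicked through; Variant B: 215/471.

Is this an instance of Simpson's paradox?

No

New users: the redesign 156/467 = 33.4%, Variant B 87/367 = 23.7% → the redesign
Returning users: the redesign 325/498 = 65.3%, Variant B 155/252 = 61.5% → the redesign
Power users: the redesign 363/601 = 60.4%, Variant B 215/471 = 45.6% → the redesign
Overall: the redesign 844/1566 = 53.9%, Variant B 457/1090 = 41.9% → the redesign
The redesign wins overall and in every user group — no reversal.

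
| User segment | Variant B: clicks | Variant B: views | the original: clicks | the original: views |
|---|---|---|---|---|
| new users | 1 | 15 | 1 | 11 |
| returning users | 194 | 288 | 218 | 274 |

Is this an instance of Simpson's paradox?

No

New users: Variant B 1/15 = 6.7%, the original 1/11 = 9.1% → the original
Returning users: Variant B 194/288 = 67.4%, the original 218/274 = 79.6% → the original
Overall: Variant B 195/303 = 64.4%, the original 219/285 = 76.8% → the original
The original wins overall and in every user group — no reversal.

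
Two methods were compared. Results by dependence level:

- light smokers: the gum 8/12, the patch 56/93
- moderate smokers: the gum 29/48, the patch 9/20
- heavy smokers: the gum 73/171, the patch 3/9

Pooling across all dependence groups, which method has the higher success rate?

the patch

Light smokers: the gum 8/12 = 66.7%, the patch 56/93 = 60.2% → the gum
Moderate smokers: the gum 29/48 = 60.4%, the patch 9/20 = 45.0% → the gum
Heavy smokers: the gum 73/171 = 42.7%, the patch 3/9 = 33.3% → the gum
Overall: the gum 110/231 = 47.6%, the patch 68/122 = 55.7% → the patch
(The gum wins every dependence group but the patch wins overall — the gum's participants skew toward the low-rate heavy smokers group.)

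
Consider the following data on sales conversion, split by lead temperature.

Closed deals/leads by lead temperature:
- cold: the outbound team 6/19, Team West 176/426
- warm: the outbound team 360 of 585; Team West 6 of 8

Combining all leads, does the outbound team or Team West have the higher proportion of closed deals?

Cold: the outbound team 6/19 = 31.6%, Team West 176/426 = 41.3% → Team West
Warm: the outbound team 360/585 = 61.5%, Team West 6/8 = 75.0% → Team West
Overall: the outbound team 366/604 = 60.6%, Team West 182/434 = 41.9% → the outbound team
(Team West wins every lead group but the outbound team wins overall — Team West's leads skew toward the low-rate cold group.)

the outbound team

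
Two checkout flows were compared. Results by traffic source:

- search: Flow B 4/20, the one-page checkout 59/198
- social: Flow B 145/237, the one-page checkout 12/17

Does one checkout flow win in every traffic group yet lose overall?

Yes

Search: Flow B 4/20 = 20.0%, the one-page checkout 59/198 = 29.8% → the one-page checkout
Social: Flow B 145/237 = 61.2%, the one-page checkout 12/17 = 70.6% → the one-page checkout
Overall: Flow B 149/257 = 58.0%, the one-page checkout 71/215 = 33.0% → Flow B
The one-page checkout wins each traffic group but Flow B wins overall — the comparison reverses. The one-page checkout's sessions skew toward search, which has a lower base rate.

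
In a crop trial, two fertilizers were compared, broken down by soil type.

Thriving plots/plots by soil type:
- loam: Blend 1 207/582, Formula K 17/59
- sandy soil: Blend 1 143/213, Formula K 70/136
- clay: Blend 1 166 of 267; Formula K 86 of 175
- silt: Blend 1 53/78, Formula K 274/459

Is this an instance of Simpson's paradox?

Loam: Blend 1 207/582 = 35.6%, Formula K 17/59 = 28.8% → Blend 1
Sandy soil: Blend 1 143/213 = 67.1%, Formula K 70/136 = 51.5% → Blend 1
Clay: Blend 1 166/267 = 62.2%, Formula K 86/175 = 49.1% → Blend 1
Silt: Blend 1 53/78 = 67.9%, Formula K 274/459 = 59.7% → Blend 1
Overall: Blend 1 569/1140 = 49.9%, Formula K 447/829 = 53.9% → Formula K
Blend 1 wins each soil group but Formula K wins overall — the comparison reverses. Blend 1's plots skew toward loam, which has a lower base rate.

Yes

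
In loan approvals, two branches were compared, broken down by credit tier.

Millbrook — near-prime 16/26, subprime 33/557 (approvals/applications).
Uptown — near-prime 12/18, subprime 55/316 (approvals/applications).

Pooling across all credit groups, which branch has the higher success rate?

Uptown

Near-prime: Millbrook 16/26 = 61.5%, Uptown 12/18 = 66.7% → Uptown
Subprime: Millbrook 33/557 = 5.9%, Uptown 55/316 = 17.4% → Uptown
Overall: Millbrook 49/583 = 8.4%, Uptown 67/334 = 20.1% → Uptown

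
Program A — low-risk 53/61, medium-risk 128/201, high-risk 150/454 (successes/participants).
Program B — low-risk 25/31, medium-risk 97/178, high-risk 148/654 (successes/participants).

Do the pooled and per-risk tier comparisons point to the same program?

Low-risk: Program A 53/61 = 86.9%, Program B 25/31 = 80.6% → Program A
Medium-risk: Program A 128/201 = 63.7%, Program B 97/178 = 54.5% → Program A
High-risk: Program A 150/454 = 33.0%, Program B 148/654 = 22.6% → Program A
Overall: Program A 331/716 = 46.2%, Program B 270/863 = 31.3% → Program A
Program A wins overall and in every risk group — no reversal.

Yes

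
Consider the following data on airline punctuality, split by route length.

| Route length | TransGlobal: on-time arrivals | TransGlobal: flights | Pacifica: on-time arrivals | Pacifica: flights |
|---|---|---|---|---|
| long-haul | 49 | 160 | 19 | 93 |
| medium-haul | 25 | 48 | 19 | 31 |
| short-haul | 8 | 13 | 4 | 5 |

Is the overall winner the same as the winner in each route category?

Long-haul: TransGlobal 49/160 = 30.6%, Pacifica 19/93 = 20.4% → TransGlobal
Medium-haul: TransGlobal 25/48 = 52.1%, Pacifica 19/31 = 61.3% → Pacifica
Short-haul: TransGlobal 8/13 = 61.5%, Pacifica 4/5 = 80.0% → Pacifica
Overall: TransGlobal 82/221 = 37.1%, Pacifica 42/129 = 32.6% → TransGlobal
Neither sweeps: TransGlobal wins 1 of 3 groups, Pacifica wins 2. TransGlobal wins overall but not every group — no Simpson reversal.

No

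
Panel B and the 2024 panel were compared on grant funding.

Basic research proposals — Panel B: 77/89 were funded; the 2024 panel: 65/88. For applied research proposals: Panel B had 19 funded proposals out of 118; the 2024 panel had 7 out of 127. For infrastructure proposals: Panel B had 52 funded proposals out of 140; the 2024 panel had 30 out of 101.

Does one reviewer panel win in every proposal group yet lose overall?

No

Basic research: Panel B 77/89 = 86.5%, the 2024 panel 65/88 = 73.9% → Panel B
Applied research: Panel B 19/118 = 16.1%, the 2024 panel 7/127 = 5.5% → Panel B
Infrastructure: Panel B 52/140 = 37.1%, the 2024 panel 30/101 = 29.7% → Panel B
Overall: Panel B 148/347 = 42.7%, the 2024 panel 102/316 = 32.3% → Panel B
Panel B wins overall and in every proposal group — no reversal.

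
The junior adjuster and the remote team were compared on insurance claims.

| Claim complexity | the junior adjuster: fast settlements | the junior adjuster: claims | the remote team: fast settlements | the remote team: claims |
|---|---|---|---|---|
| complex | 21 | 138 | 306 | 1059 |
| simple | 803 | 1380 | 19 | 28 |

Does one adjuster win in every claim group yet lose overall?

Yes

Complex: the junior adjuster 21/138 = 15.2%, the remote team 306/1059 = 28.9% → the remote team
Simple: the junior adjuster 803/1380 = 58.2%, the remote team 19/28 = 67.9% → the remote team
Overall: the junior adjuster 824/1518 = 54.3%, the remote team 325/1087 = 29.9% → the junior adjuster
The remote team wins each claim group but the junior adjuster wins overall — the comparison reverses. The remote team's claims skew toward complex, which has a lower base rate.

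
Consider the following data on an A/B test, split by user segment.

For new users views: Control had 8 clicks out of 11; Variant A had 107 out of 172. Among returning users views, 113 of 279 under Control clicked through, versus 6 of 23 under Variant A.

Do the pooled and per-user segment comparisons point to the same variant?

No

New users: Control 8/11 = 72.7%, Variant A 107/172 = 62.2% → Control
Returning users: Control 113/279 = 40.5%, Variant A 6/23 = 26.1% → Control
Overall: Control 121/290 = 41.7%, Variant A 113/195 = 57.9% → Variant A
Control wins each user group but Variant A wins overall — the comparison reverses. Control's views skew toward returning users, which has a lower base rate.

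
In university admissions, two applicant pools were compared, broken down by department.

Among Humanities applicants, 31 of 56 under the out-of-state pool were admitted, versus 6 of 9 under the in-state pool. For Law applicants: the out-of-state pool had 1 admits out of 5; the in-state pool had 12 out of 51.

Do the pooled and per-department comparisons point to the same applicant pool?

No

Humanities: the out-of-state pool 31/56 = 55.4%, the in-state pool 6/9 = 66.7% → the in-state pool
Law: the out-of-state pool 1/5 = 20.0%, the in-state pool 12/51 = 23.5% → the in-state pool
Overall: the out-of-state pool 32/61 = 52.5%, the in-state pool 18/60 = 30.0% → the out-of-state pool
The in-state pool wins each department group but the out-of-state pool wins overall — the comparison reverses. The in-state pool's applicants skew toward Law, which has a lower base rate.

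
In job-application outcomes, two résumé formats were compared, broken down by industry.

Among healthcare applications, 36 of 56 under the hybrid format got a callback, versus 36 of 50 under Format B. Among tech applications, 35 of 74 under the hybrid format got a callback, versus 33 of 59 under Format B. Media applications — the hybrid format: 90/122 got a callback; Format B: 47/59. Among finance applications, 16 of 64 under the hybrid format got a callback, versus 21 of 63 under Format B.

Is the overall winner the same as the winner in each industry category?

Healthcare: the hybrid format 36/56 = 64.3%, Format B 36/50 = 72.0% → Format B
Tech: the hybrid format 35/74 = 47.3%, Format B 33/59 = 55.9% → Format B
Media: the hybrid format 90/122 = 73.8%, Format B 47/59 = 79.7% → Format B
Finance: the hybrid format 16/64 = 25.0%, Format B 21/63 = 33.3% → Format B
Overall: the hybrid format 177/316 = 56.0%, Format B 137/231 = 59.3% → Format B
Format B wins overall and in every industry group — no reversal.

Yes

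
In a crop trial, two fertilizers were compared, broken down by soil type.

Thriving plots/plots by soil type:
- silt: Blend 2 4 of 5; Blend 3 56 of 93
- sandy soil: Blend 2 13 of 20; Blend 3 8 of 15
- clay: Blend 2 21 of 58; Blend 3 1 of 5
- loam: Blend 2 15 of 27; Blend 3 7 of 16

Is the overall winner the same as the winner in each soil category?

No

Silt: Blend 2 4/5 = 80.0%, Blend 3 56/93 = 60.2% → Blend 2
Sandy soil: Blend 2 13/20 = 65.0%, Blend 3 8/15 = 53.3% → Blend 2
Clay: Blend 2 21/58 = 36.2%, Blend 3 1/5 = 20.0% → Blend 2
Loam: Blend 2 15/27 = 55.6%, Blend 3 7/16 = 43.8% → Blend 2
Overall: Blend 2 53/110 = 48.2%, Blend 3 72/129 = 55.8% → Blend 3
Blend 2 wins each soil group but Blend 3 wins overall — the comparison reverses. Blend 2's plots skew toward clay, which has a lower base rate.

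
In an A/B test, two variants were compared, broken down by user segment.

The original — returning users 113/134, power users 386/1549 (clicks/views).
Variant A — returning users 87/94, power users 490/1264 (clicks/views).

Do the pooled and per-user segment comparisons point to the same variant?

Yes

Returning users: the original 113/134 = 84.3%, Variant A 87/94 = 92.6% → Variant A
Power users: the original 386/1549 = 24.9%, Variant A 490/1264 = 38.8% → Variant A
Overall: the original 499/1683 = 29.6%, Variant A 577/1358 = 42.5% → Variant A
Variant A wins overall and in every user group — no reversal.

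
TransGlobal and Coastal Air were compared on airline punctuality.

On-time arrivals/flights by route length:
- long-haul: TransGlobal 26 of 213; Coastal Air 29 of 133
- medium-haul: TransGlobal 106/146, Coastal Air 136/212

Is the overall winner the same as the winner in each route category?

No

Long-haul: TransGlobal 26/213 = 12.2%, Coastal Air 29/133 = 21.8% → Coastal Air
Medium-haul: TransGlobal 106/146 = 72.6%, Coastal Air 136/212 = 64.2% → TransGlobal
Overall: TransGlobal 132/359 = 36.8%, Coastal Air 165/345 = 47.8% → Coastal Air
Neither sweeps: TransGlobal wins 1 of 2 groups, Coastal Air wins 1. Coastal Air wins overall but not every group — no Simpson reversal.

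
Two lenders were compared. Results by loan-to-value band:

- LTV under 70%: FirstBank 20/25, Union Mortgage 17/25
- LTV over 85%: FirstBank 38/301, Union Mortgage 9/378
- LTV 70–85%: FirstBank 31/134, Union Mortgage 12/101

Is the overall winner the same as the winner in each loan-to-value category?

LTV under 70%: FirstBank 20/25 = 80.0%, Union Mortgage 17/25 = 68.0% → FirstBank
LTV over 85%: FirstBank 38/301 = 12.6%, Union Mortgage 9/378 = 2.4% → FirstBank
LTV 70–85%: FirstBank 31/134 = 23.1%, Union Mortgage 12/101 = 11.9% → FirstBank
Overall: FirstBank 89/460 = 19.3%, Union Mortgage 38/504 = 7.5% → FirstBank
FirstBank wins overall and in every loan-to-value group — no reversal.

Yes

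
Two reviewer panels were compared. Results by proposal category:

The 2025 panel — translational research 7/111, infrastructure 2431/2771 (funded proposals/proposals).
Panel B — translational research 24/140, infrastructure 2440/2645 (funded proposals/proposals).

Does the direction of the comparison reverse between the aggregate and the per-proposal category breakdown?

Translational research: the 2025 panel 7/111 = 6.3%, Panel B 24/140 = 17.1% → Panel B
Infrastructure: the 2025 panel 2431/2771 = 87.7%, Panel B 2440/2645 = 92.2% → Panel B
Overall: the 2025 panel 2438/2882 = 84.6%, Panel B 2464/2785 = 88.5% → Panel B
Panel B wins overall and in every proposal group — no reversal.

No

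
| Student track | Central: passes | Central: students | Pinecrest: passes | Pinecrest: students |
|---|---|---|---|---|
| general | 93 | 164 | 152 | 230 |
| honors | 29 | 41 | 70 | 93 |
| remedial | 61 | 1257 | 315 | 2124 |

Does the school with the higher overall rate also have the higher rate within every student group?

Yes

General: Central 93/164 = 56.7%, Pinecrest 152/230 = 66.1% → Pinecrest
Honors: Central 29/41 = 70.7%, Pinecrest 70/93 = 75.3% → Pinecrest
Remedial: Central 61/1257 = 4.9%, Pinecrest 315/2124 = 14.8% → Pinecrest
Overall: Central 183/1462 = 12.5%, Pinecrest 537/2447 = 21.9% → Pinecrest
Pinecrest wins overall and in every student group — no reversal.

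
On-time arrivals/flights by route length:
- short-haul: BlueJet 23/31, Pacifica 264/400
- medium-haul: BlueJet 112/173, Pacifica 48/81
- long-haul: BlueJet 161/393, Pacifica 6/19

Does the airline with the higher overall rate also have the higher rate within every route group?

No

Short-haul: BlueJet 23/31 = 74.2%, Pacifica 264/400 = 66.0% → BlueJet
Medium-haul: BlueJet 112/173 = 64.7%, Pacifica 48/81 = 59.3% → BlueJet
Long-haul: BlueJet 161/393 = 41.0%, Pacifica 6/19 = 31.6% → BlueJet
Overall: BlueJet 296/597 = 49.6%, Pacifica 318/500 = 63.6% → Pacifica
BlueJet wins each route group but Pacifica wins overall — the comparison reverses. BlueJet's flights skew toward long-haul, which has a lower base rate.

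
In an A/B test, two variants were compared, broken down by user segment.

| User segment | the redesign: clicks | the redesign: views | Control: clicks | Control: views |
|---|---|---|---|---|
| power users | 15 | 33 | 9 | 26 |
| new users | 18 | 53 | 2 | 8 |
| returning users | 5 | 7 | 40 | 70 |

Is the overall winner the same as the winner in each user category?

No

Power users: the redesign 15/33 = 45.5%, Control 9/26 = 34.6% → the redesign
New users: the redesign 18/53 = 34.0%, Control 2/8 = 25.0% → the redesign
Returning users: the redesign 5/7 = 71.4%, Control 40/70 = 57.1% → the redesign
Overall: the redesign 38/93 = 40.9%, Control 51/104 = 49.0% → Control
The redesign wins each user group but Control wins overall — the comparison reverses. The redesign's views skew toward new users, which has a lower base rate.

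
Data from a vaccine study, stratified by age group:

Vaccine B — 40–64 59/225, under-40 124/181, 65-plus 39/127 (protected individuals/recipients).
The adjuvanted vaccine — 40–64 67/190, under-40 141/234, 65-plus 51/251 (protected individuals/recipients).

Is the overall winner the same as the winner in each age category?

40–64: Vaccine B 59/225 = 26.2%, the adjuvanted vaccine 67/190 = 35.3% → the adjuvanted vaccine
Under-40: Vaccine B 124/181 = 68.5%, the adjuvanted vaccine 141/234 = 60.3% → Vaccine B
65-plus: Vaccine B 39/127 = 30.7%, the adjuvanted vaccine 51/251 = 20.3% → Vaccine B
Overall: Vaccine B 222/533 = 41.7%, the adjuvanted vaccine 259/675 = 38.4% → Vaccine B
Neither sweeps: Vaccine B wins 2 of 3 groups, the adjuvanted vaccine wins 1. Vaccine B wins overall but not every group — no Simpson reversal.

No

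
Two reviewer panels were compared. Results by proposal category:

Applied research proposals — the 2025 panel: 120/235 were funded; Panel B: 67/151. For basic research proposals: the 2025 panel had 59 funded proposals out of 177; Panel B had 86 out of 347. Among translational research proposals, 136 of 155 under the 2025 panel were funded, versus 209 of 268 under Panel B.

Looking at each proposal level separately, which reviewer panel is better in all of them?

Applied research: the 2025 panel 120/235 = 51.1%, Panel B 67/151 = 44.4% → the 2025 panel
Basic research: the 2025 panel 59/177 = 33.3%, Panel B 86/347 = 24.8% → the 2025 panel
Translational research: the 2025 panel 136/155 = 87.7%, Panel B 209/268 = 78.0% → the 2025 panel
The 2025 panel has the higher rate in all 3 groups.

the 2025 panel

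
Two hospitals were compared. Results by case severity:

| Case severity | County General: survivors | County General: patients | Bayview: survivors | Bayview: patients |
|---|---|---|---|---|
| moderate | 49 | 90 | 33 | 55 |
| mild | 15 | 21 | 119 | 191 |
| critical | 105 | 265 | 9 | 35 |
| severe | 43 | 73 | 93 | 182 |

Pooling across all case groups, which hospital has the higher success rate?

Moderate: County General 49/90 = 54.4%, Bayview 33/55 = 60.0% → Bayview
Mild: County General 15/21 = 71.4%, Bayview 119/191 = 62.3% → County General
Critical: County General 105/265 = 39.6%, Bayview 9/35 = 25.7% → County General
Severe: County General 43/73 = 58.9%, Bayview 93/182 = 51.1% → County General
Overall: County General 212/449 = 47.2%, Bayview 254/463 = 54.9% → Bayview
(Neither sweeps every case group, but Bayview has the higher pooled rate.)

Bayview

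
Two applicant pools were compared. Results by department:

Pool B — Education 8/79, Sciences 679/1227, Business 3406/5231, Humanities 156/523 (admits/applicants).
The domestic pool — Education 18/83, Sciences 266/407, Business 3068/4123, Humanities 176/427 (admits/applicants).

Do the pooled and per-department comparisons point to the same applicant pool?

Education: Pool B 8/79 = 10.1%, the domestic pool 18/83 = 21.7% → the domestic pool
Sciences: Pool B 679/1227 = 55.3%, the domestic pool 266/407 = 65.4% → the domestic pool
Business: Pool B 3406/5231 = 65.1%, the domestic pool 3068/4123 = 74.4% → the domestic pool
Humanities: Pool B 156/523 = 29.8%, the domestic pool 176/427 = 41.2% → the domestic pool
Overall: Pool B 4249/7060 = 60.2%, the domestic pool 3528/5040 = 70.0% → the domestic pool
The domestic pool wins overall and in every department group — no reversal.

Yes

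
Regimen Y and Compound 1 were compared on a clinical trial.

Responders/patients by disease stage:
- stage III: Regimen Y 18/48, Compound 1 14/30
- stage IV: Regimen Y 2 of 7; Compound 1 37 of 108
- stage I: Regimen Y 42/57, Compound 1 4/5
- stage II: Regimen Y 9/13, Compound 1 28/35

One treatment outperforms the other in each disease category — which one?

Compound 1

Stage III: Regimen Y 18/48 = 37.5%, Compound 1 14/30 = 46.7% → Compound 1
Stage IV: Regimen Y 2/7 = 28.6%, Compound 1 37/108 = 34.3% → Compound 1
Stage I: Regimen Y 42/57 = 73.7%, Compound 1 4/5 = 80.0% → Compound 1
Stage II: Regimen Y 9/13 = 69.2%, Compound 1 28/35 = 80.0% → Compound 1
Compound 1 has the higher rate in all 4 groups.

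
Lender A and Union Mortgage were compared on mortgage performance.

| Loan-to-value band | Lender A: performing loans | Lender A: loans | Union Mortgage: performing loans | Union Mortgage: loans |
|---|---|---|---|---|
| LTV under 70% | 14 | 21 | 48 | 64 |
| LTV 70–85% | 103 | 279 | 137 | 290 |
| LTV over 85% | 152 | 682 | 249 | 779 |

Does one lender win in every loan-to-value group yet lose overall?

LTV under 70%: Lender A 14/21 = 66.7%, Union Mortgage 48/64 = 75.0% → Union Mortgage
LTV 70–85%: Lender A 103/279 = 36.9%, Union Mortgage 137/290 = 47.2% → Union Mortgage
LTV over 85%: Lender A 152/682 = 22.3%, Union Mortgage 249/779 = 32.0% → Union Mortgage
Overall: Lender A 269/982 = 27.4%, Union Mortgage 434/1133 = 38.3% → Union Mortgage
Union Mortgage wins overall and in every loan-to-value group — no reversal.

No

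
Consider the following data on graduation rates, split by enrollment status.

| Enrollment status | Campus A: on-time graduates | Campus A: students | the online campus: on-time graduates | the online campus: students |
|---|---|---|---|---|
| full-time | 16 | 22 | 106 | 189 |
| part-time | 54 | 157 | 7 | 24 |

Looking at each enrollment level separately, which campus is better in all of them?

Full-time: Campus A 16/22 = 72.7%, the online campus 106/189 = 56.1% → Campus A
Part-time: Campus A 54/157 = 34.4%, the online campus 7/24 = 29.2% → Campus A
Campus A has the higher rate in both groups.

Campus A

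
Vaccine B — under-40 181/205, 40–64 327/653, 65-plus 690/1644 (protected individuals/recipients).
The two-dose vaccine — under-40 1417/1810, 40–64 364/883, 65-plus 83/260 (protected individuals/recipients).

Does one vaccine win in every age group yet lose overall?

Yes

Under-40: Vaccine B 181/205 = 88.3%, the two-dose vaccine 1417/1810 = 78.3% → Vaccine B
40–64: Vaccine B 327/653 = 50.1%, the two-dose vaccine 364/883 = 41.2% → Vaccine B
65-plus: Vaccine B 690/1644 = 42.0%, the two-dose vaccine 83/260 = 31.9% → Vaccine B
Overall: Vaccine B 1198/2502 = 47.9%, the two-dose vaccine 1864/2953 = 63.1% → the two-dose vaccine
Vaccine B wins each age group but the two-dose vaccine wins overall — the comparison reverses. Vaccine B's recipients skew toward 65-plus, which has a lower base rate.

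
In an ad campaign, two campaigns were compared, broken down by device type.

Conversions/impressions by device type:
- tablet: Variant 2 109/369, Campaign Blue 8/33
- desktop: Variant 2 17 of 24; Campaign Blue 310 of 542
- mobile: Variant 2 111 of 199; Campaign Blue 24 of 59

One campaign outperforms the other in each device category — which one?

Tablet: Variant 2 109/369 = 29.5%, Campaign Blue 8/33 = 24.2% → Variant 2
Desktop: Variant 2 17/24 = 70.8%, Campaign Blue 310/542 = 57.2% → Variant 2
Mobile: Variant 2 111/199 = 55.8%, Campaign Blue 24/59 = 40.7% → Variant 2
Variant 2 has the higher rate in all 3 groups.

Variant 2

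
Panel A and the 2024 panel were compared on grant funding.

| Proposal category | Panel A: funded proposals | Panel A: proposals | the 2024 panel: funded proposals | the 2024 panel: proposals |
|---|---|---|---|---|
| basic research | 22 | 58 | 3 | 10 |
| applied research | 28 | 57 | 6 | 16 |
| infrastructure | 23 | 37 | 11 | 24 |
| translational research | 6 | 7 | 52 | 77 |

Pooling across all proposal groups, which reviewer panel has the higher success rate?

the 2024 panel

Basic research: Panel A 22/58 = 37.9%, the 2024 panel 3/10 = 30.0% → Panel A
Applied research: Panel A 28/57 = 49.1%, the 2024 panel 6/16 = 37.5% → Panel A
Infrastructure: Panel A 23/37 = 62.2%, the 2024 panel 11/24 = 45.8% → Panel A
Translational research: Panel A 6/7 = 85.7%, the 2024 panel 52/77 = 67.5% → Panel A
Overall: Panel A 79/159 = 49.7%, the 2024 panel 72/127 = 56.7% → the 2024 panel
(Panel A wins every proposal group but the 2024 panel wins overall — Panel A's proposals skew toward the low-rate basic research group.)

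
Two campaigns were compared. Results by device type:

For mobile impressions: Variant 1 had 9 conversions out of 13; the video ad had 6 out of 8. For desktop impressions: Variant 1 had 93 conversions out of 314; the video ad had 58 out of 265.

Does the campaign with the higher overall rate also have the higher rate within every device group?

No

Mobile: Variant 1 9/13 = 69.2%, the video ad 6/8 = 75.0% → the video ad
Desktop: Variant 1 93/314 = 29.6%, the video ad 58/265 = 21.9% → Variant 1
Overall: Variant 1 102/327 = 31.2%, the video ad 64/273 = 23.4% → Variant 1
Neither sweeps: Variant 1 wins 1 of 2 groups, the video ad wins 1. Variant 1 wins overall but not every group — no Simpson reversal.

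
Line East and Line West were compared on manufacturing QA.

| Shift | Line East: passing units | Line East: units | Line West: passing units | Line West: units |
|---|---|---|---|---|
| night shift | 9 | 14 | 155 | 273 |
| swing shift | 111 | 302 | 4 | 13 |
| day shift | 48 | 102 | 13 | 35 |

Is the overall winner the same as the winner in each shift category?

No

Night shift: Line East 9/14 = 64.3%, Line West 155/273 = 56.8% → Line East
Swing shift: Line East 111/302 = 36.8%, Line West 4/13 = 30.8% → Line East
Day shift: Line East 48/102 = 47.1%, Line West 13/35 = 37.1% → Line East
Overall: Line East 168/418 = 40.2%, Line West 172/321 = 53.6% → Line West
Line East wins each shift group but Line West wins overall — the comparison reverses. Line East's units skew toward swing shift, which has a lower base rate.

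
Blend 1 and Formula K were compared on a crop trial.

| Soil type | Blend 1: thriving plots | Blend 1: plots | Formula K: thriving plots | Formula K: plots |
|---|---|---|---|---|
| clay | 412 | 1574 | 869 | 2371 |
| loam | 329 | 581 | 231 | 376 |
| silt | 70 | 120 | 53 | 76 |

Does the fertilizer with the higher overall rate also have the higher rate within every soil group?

Yes

Clay: Blend 1 412/1574 = 26.2%, Formula K 869/2371 = 36.7% → Formula K
Loam: Blend 1 329/581 = 56.6%, Formula K 231/376 = 61.4% → Formula K
Silt: Blend 1 70/120 = 58.3%, Formula K 53/76 = 69.7% → Formula K
Overall: Blend 1 811/2275 = 35.6%, Formula K 1153/2823 = 40.8% → Formula K
Formula K wins overall and in every soil group — no reversal.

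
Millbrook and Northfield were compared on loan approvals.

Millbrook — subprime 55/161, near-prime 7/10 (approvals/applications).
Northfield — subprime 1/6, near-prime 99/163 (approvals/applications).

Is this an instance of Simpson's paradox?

Subprime: Millbrook 55/161 = 34.2%, Northfield 1/6 = 16.7% → Millbrook
Near-prime: Millbrook 7/10 = 70.0%, Northfield 99/163 = 60.7% → Millbrook
Overall: Millbrook 62/171 = 36.3%, Northfield 100/169 = 59.2% → Northfield
Millbrook wins each credit group but Northfield wins overall — the comparison reverses. Millbrook's applications skew toward subprime, which has a lower base rate.

Yes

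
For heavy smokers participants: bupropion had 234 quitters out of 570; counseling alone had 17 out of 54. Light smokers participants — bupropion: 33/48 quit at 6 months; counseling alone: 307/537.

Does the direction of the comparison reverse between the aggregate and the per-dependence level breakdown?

Heavy smokers: bupropion 234/570 = 41.1%, counseling alone 17/54 = 31.5% → bupropion
Light smokers: bupropion 33/48 = 68.8%, counseling alone 307/537 = 57.2% → bupropion
Overall: bupropion 267/618 = 43.2%, counseling alone 324/591 = 54.8% → counseling alone
Bupropion wins each dependence group but counseling alone wins overall — the comparison reverses. Bupropion's participants skew toward heavy smokers, which has a lower base rate.

Yes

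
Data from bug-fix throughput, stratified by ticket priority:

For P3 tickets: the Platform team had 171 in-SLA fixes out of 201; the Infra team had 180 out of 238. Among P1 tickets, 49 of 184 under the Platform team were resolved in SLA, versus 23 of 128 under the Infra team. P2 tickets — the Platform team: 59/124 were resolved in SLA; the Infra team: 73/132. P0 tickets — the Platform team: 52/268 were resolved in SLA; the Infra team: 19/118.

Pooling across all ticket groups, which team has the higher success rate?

P3: the Platform team 171/201 = 85.1%, the Infra team 180/238 = 75.6% → the Platform team
P1: the Platform team 49/184 = 26.6%, the Infra team 23/128 = 18.0% → the Platform team
P2: the Platform team 59/124 = 47.6%, the Infra team 73/132 = 55.3% → the Infra team
P0: the Platform team 52/268 = 19.4%, the Infra team 19/118 = 16.1% → the Platform team
Overall: the Platform team 331/777 = 42.6%, the Infra team 295/616 = 47.9% → the Infra team
(Neither sweeps every ticket group, but the Infra team has the higher pooled rate.)

the Infra team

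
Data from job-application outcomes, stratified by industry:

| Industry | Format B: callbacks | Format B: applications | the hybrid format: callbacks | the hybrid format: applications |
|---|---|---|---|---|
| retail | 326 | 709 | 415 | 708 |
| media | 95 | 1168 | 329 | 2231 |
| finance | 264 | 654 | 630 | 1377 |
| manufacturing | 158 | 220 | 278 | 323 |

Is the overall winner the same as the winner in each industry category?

Retail: Format B 326/709 = 46.0%, the hybrid format 415/708 = 58.6% → the hybrid format
Media: Format B 95/1168 = 8.1%, the hybrid format 329/2231 = 14.7% → the hybrid format
Finance: Format B 264/654 = 40.4%, the hybrid format 630/1377 = 45.8% → the hybrid format
Manufacturing: Format B 158/220 = 71.8%, the hybrid format 278/323 = 86.1% → the hybrid format
Overall: Format B 843/2751 = 30.6%, the hybrid format 1652/4639 = 35.6% → the hybrid format
The hybrid format wins overall and in every industry group — no reversal.

Yes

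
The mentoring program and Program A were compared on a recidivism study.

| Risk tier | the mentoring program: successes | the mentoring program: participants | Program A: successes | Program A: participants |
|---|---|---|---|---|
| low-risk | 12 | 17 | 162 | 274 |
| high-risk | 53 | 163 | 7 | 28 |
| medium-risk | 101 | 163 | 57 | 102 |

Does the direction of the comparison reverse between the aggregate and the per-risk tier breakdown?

Low-risk: the mentoring program 12/17 = 70.6%, Program A 162/274 = 59.1% → the mentoring program
High-risk: the mentoring program 53/163 = 32.5%, Program A 7/28 = 25.0% → the mentoring program
Medium-risk: the mentoring program 101/163 = 62.0%, Program A 57/102 = 55.9% → the mentoring program
Overall: the mentoring program 166/343 = 48.4%, Program A 226/404 = 55.9% → Program A
The mentoring program wins each risk group but Program A wins overall — the comparison reverses. The mentoring program's participants skew toward high-risk, which has a lower base rate.

Yes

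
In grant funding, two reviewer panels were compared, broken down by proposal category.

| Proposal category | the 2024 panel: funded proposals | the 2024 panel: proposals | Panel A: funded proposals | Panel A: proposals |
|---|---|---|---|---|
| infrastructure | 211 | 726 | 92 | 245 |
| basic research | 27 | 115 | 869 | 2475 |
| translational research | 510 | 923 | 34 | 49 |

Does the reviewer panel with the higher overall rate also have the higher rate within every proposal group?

No

Infrastructure: the 2024 panel 211/726 = 29.1%, Panel A 92/245 = 37.6% → Panel A
Basic research: the 2024 panel 27/115 = 23.5%, Panel A 869/2475 = 35.1% → Panel A
Translational research: the 2024 panel 510/923 = 55.3%, Panel A 34/49 = 69.4% → Panel A
Overall: the 2024 panel 748/1764 = 42.4%, Panel A 995/2769 = 35.9% → the 2024 panel
Panel A wins each proposal group but the 2024 panel wins overall — the comparison reverses. Panel A's proposals skew toward basic research, which has a lower base rate.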